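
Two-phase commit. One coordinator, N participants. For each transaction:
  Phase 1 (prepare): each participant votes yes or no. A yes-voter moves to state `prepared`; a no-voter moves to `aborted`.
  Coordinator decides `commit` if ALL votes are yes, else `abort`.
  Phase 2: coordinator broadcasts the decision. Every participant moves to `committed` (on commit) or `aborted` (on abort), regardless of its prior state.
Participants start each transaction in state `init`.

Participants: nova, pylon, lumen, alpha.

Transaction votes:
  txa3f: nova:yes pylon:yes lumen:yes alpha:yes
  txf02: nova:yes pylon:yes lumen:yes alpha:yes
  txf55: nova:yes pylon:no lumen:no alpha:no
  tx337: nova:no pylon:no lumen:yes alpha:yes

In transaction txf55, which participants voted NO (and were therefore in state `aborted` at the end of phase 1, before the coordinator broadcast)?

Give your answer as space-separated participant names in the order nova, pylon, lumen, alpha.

Txn txf55 phase 1: nova yes -> prepared; pylon no -> aborted; lumen no -> aborted; alpha no -> aborted

Answer: pylon lumen alpha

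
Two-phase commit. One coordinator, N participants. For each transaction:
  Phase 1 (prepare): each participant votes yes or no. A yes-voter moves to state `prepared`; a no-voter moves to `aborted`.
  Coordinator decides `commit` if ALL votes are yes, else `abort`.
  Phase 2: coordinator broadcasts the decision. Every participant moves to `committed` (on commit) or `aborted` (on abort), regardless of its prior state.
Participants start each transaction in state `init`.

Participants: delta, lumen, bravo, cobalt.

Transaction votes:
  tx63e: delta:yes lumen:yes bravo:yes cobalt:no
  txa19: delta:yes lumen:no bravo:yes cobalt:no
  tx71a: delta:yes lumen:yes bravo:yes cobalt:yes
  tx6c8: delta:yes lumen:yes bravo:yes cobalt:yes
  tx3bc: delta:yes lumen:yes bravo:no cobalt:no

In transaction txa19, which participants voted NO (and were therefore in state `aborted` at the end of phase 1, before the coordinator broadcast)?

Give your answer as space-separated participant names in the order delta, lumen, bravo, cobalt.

Txn txa19 phase 1: delta yes -> prepared; lumen no -> aborted; bravo yes -> prepared; cobalt no -> aborted

Answer: lumen cobalt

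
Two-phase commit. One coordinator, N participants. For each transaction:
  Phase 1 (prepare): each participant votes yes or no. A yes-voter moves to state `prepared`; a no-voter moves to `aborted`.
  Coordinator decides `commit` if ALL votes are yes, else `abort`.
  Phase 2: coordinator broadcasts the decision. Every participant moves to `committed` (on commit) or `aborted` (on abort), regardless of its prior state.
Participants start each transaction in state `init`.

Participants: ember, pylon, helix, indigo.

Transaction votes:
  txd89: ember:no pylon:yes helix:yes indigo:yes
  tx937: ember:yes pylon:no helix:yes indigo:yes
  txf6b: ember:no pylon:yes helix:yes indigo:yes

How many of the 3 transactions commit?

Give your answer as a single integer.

txd89: no from ember -> abort (commits=0)
tx937: no from pylon -> abort (commits=0)
txf6b: no from ember -> abort (commits=0)

Answer: 0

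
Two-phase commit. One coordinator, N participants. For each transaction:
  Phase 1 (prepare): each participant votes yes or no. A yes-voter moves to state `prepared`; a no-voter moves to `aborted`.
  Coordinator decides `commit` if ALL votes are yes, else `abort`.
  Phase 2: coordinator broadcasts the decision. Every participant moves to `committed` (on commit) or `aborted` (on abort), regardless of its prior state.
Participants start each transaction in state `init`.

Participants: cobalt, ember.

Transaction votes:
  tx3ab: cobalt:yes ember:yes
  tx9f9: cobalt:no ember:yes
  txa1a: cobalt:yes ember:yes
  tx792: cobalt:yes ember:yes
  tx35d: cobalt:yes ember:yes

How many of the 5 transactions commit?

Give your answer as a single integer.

Answer: 4

Derivation:
tx3ab: all yes -> commit (commits=1)
tx9f9: no from cobalt -> abort (commits=1)
txa1a: all yes -> commit (commits=2)
tx792: all yes -> commit (commits=3)
tx35d: all yes -> commit (commits=4)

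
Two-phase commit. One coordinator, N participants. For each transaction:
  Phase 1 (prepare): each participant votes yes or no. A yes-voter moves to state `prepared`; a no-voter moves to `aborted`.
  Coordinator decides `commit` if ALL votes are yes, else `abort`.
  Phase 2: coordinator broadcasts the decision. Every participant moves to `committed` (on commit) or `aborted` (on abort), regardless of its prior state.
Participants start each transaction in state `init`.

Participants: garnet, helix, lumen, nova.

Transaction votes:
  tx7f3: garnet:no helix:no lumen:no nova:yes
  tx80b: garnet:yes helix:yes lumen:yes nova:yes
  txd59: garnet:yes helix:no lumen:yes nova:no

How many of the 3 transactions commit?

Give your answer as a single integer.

tx7f3: no from garnet, helix, lumen -> abort (commits=0)
tx80b: all yes -> commit (commits=1)
txd59: no from helix, nova -> abort (commits=1)

Answer: 1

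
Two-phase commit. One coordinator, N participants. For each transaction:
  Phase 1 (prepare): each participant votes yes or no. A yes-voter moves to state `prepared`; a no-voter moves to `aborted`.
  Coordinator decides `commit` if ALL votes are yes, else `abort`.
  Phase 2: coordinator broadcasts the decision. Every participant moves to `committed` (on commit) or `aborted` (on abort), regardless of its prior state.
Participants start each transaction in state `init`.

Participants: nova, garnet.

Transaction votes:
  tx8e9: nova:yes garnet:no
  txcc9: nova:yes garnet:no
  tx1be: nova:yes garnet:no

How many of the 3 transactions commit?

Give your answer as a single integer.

Answer: 0

Derivation:
tx8e9: no from garnet -> abort (commits=0)
txcc9: no from garnet -> abort (commits=0)
tx1be: no from garnet -> abort (commits=0)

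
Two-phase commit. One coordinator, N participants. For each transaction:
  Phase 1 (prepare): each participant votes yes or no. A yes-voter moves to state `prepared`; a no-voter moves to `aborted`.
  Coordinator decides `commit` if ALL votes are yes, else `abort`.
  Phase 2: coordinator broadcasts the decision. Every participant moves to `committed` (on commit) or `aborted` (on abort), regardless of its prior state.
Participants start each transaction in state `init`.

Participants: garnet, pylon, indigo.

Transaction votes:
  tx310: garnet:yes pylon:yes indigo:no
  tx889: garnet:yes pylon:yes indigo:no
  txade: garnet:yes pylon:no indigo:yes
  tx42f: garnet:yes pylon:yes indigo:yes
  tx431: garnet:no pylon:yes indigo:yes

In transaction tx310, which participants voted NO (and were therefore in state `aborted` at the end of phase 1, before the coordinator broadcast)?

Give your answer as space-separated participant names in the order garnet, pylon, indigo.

Answer: indigo

Derivation:
Txn tx310 phase 1: garnet yes -> prepared; pylon yes -> prepared; indigo no -> aborted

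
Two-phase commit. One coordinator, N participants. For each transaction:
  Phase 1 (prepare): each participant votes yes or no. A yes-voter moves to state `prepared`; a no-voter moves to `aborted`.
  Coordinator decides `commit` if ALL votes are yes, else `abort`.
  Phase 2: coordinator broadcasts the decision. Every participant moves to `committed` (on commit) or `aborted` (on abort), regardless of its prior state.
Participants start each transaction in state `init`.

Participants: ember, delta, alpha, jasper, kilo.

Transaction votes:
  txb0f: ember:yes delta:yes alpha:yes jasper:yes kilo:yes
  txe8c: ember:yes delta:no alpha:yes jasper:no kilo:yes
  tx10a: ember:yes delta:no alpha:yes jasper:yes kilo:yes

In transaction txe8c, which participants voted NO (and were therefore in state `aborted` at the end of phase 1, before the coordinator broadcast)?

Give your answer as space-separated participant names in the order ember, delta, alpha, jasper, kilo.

Answer: delta jasper

Derivation:
Txn txe8c phase 1: ember yes -> prepared; delta no -> aborted; alpha yes -> prepared; jasper no -> aborted; kilo yes -> prepared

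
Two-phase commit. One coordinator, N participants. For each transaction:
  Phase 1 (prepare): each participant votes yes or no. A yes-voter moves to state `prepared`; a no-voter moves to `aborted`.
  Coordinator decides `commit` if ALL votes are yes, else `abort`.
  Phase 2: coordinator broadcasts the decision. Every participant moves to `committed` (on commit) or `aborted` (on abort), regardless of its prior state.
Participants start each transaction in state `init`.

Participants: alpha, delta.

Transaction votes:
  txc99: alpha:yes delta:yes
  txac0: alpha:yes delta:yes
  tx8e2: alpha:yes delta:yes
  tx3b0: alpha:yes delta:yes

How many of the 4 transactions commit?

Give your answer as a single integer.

Answer: 4

Derivation:
txc99: all yes -> commit (commits=1)
txac0: all yes -> commit (commits=2)
tx8e2: all yes -> commit (commits=3)
tx3b0: all yes -> commit (commits=4)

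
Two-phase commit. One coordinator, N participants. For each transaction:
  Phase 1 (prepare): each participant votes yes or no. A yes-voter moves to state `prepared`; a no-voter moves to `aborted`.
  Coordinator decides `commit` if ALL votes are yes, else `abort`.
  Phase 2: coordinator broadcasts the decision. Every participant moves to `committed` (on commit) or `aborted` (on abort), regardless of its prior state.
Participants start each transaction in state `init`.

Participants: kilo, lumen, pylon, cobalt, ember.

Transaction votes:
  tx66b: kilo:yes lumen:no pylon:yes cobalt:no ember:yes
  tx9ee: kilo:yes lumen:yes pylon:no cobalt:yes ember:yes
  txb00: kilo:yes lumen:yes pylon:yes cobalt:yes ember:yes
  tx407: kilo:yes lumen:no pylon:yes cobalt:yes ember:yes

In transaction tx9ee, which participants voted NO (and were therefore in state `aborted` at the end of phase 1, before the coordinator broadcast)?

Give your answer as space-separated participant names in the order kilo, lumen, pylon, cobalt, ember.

Answer: pylon

Derivation:
Txn tx9ee phase 1: kilo yes -> prepared; lumen yes -> prepared; pylon no -> aborted; cobalt yes -> prepared; ember yes -> prepared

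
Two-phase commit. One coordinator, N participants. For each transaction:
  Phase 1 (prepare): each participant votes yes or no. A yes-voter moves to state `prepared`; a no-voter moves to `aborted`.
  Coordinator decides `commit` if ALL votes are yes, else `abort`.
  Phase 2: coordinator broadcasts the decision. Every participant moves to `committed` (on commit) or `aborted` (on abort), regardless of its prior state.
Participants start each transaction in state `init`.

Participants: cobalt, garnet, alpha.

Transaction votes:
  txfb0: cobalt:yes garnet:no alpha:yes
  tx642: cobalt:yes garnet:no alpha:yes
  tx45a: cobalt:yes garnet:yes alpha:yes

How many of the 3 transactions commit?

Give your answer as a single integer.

txfb0: no from garnet -> abort (commits=0)
tx642: no from garnet -> abort (commits=0)
tx45a: all yes -> commit (commits=1)

Answer: 1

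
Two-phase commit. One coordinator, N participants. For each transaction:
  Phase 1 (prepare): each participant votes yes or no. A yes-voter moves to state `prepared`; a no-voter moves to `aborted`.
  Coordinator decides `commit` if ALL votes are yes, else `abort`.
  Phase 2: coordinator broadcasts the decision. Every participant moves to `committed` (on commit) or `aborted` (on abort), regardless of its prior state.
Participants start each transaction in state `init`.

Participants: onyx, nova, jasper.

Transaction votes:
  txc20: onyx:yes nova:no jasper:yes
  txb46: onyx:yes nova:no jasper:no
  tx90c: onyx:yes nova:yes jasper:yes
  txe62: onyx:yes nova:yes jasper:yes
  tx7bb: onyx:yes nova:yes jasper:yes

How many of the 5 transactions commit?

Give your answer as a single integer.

txc20: no from nova -> abort (commits=0)
txb46: no from nova, jasper -> abort (commits=0)
tx90c: all yes -> commit (commits=1)
txe62: all yes -> commit (commits=2)
tx7bb: all yes -> commit (commits=3)

Answer: 3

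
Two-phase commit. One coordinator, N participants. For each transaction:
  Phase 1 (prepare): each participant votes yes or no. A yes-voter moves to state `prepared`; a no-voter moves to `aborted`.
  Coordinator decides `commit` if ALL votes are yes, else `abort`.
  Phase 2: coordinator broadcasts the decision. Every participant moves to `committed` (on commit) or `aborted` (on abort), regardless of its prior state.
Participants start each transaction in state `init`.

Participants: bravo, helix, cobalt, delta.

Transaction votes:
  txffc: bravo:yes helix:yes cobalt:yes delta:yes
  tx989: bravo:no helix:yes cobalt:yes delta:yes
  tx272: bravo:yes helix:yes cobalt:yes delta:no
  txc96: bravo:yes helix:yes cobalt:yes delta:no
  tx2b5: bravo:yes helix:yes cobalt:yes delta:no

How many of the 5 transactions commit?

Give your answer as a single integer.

Answer: 1

Derivation:
txffc: all yes -> commit (commits=1)
tx989: no from bravo -> abort (commits=1)
tx272: no from delta -> abort (commits=1)
txc96: no from delta -> abort (commits=1)
tx2b5: no from delta -> abort (commits=1)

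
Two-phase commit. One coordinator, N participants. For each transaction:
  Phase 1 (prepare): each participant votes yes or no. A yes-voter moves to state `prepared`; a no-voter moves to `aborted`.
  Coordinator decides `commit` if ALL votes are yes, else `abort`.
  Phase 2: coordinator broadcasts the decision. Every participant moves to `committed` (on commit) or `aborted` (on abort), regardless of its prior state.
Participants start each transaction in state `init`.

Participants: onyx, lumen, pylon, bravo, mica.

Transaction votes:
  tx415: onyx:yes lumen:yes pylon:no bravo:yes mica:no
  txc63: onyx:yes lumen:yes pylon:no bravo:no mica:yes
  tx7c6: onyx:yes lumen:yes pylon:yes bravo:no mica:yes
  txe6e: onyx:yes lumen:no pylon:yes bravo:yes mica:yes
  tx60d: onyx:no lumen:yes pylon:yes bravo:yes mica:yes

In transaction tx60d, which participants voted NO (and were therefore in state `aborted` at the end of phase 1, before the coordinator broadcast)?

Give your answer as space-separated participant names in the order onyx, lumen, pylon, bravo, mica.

Txn tx60d phase 1: onyx no -> aborted; lumen yes -> prepared; pylon yes -> prepared; bravo yes -> prepared; mica yes -> prepared

Answer: onyx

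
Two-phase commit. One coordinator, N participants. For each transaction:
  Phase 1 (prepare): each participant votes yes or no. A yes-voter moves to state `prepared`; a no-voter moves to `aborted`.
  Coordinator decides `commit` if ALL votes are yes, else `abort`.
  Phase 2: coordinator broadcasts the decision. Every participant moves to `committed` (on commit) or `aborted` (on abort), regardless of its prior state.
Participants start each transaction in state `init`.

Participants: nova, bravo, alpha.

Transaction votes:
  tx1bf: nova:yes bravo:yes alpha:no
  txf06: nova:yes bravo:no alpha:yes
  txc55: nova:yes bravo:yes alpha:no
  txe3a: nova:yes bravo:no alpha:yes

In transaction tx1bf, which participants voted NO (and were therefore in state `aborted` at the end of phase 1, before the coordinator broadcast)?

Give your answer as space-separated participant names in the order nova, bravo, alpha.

Answer: alpha

Derivation:
Txn tx1bf phase 1: nova yes -> prepared; bravo yes -> prepared; alpha no -> aborted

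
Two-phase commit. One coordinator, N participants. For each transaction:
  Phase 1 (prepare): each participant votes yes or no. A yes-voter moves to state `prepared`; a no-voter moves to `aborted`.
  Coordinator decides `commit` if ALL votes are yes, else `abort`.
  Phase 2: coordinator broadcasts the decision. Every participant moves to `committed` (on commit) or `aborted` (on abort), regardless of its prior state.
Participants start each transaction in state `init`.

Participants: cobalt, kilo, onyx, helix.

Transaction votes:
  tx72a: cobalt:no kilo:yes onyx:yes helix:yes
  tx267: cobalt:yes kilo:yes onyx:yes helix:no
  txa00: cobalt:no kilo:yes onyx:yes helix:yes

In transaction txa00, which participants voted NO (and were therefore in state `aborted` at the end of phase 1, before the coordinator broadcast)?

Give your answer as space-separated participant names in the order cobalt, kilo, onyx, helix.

Answer: cobalt

Derivation:
Txn txa00 phase 1: cobalt no -> aborted; kilo yes -> prepared; onyx yes -> prepared; helix yes -> prepared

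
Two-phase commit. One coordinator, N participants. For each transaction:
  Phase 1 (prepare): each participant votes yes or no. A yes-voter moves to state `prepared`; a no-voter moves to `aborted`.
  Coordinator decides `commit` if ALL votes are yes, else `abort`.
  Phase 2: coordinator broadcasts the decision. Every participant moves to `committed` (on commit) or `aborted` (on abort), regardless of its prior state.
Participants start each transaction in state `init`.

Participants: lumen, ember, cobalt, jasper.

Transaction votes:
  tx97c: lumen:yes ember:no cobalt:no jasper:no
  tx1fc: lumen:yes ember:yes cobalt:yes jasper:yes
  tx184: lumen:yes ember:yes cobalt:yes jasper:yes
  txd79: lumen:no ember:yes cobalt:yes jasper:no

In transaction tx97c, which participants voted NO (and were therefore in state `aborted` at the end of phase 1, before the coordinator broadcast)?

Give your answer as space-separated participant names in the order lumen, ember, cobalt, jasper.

Answer: ember cobalt jasper

Derivation:
Txn tx97c phase 1: lumen yes -> prepared; ember no -> aborted; cobalt no -> aborted; jasper no -> aborted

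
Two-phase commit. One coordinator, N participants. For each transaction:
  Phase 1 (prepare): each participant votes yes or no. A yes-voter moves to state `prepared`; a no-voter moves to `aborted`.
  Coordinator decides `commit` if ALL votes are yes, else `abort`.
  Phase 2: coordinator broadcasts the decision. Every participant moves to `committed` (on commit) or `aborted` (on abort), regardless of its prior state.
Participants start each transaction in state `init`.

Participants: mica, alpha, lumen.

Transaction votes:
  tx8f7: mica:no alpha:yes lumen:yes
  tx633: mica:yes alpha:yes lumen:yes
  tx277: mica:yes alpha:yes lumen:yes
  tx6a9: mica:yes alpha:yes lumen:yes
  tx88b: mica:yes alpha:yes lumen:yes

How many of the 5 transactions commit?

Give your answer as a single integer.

tx8f7: no from mica -> abort (commits=0)
tx633: all yes -> commit (commits=1)
tx277: all yes -> commit (commits=2)
tx6a9: all yes -> commit (commits=3)
tx88b: all yes -> commit (commits=4)

Answer: 4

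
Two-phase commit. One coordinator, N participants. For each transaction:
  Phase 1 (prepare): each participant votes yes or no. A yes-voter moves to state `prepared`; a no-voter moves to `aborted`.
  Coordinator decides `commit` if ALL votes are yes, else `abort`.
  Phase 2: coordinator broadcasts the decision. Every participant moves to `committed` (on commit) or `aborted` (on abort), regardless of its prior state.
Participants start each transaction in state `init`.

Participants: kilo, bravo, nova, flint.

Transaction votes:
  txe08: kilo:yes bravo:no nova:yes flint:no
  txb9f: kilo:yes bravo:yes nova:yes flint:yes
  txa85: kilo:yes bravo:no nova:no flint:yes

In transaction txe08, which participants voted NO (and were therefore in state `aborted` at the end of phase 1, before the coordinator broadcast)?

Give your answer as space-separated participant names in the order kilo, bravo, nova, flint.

Answer: bravo flint

Derivation:
Txn txe08 phase 1: kilo yes -> prepared; bravo no -> aborted; nova yes -> prepared; flint no -> aborted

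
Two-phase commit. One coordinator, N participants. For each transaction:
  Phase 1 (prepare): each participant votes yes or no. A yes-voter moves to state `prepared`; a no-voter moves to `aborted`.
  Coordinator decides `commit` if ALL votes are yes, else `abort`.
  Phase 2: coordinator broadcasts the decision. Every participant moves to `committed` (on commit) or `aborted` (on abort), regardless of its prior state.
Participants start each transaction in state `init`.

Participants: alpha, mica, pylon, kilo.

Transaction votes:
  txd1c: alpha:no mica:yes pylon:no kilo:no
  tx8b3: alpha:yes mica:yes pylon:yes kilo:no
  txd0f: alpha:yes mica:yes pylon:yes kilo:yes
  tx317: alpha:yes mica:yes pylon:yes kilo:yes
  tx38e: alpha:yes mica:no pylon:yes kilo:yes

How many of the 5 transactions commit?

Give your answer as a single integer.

txd1c: no from alpha, pylon, kilo -> abort (commits=0)
tx8b3: no from kilo -> abort (commits=0)
txd0f: all yes -> commit (commits=1)
tx317: all yes -> commit (commits=2)
tx38e: no from mica -> abort (commits=2)

Answer: 2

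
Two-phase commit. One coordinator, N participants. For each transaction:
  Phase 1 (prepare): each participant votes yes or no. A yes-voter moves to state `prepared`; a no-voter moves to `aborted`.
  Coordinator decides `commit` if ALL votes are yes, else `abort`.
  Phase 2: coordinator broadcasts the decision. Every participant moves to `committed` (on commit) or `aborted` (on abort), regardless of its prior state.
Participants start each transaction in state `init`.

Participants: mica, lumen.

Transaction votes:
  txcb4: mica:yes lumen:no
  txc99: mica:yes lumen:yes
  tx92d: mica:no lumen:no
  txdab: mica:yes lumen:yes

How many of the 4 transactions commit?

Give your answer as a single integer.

txcb4: no from lumen -> abort (commits=0)
txc99: all yes -> commit (commits=1)
tx92d: no from mica, lumen -> abort (commits=1)
txdab: all yes -> commit (commits=2)

Answer: 2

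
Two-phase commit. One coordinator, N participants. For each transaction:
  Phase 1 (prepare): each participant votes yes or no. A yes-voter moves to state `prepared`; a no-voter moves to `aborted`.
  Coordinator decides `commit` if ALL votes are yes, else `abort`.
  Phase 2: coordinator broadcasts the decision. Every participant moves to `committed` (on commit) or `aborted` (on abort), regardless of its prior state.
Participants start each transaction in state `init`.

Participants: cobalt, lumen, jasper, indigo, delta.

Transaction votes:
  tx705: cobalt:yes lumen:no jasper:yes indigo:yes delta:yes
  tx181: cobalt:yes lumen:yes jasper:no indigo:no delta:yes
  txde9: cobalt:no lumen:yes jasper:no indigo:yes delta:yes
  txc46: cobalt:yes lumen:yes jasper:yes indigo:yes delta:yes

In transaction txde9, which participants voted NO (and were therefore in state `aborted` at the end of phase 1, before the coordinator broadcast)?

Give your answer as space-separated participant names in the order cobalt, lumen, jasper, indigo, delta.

Txn txde9 phase 1: cobalt no -> aborted; lumen yes -> prepared; jasper no -> aborted; indigo yes -> prepared; delta yes -> prepared

Answer: cobalt jasper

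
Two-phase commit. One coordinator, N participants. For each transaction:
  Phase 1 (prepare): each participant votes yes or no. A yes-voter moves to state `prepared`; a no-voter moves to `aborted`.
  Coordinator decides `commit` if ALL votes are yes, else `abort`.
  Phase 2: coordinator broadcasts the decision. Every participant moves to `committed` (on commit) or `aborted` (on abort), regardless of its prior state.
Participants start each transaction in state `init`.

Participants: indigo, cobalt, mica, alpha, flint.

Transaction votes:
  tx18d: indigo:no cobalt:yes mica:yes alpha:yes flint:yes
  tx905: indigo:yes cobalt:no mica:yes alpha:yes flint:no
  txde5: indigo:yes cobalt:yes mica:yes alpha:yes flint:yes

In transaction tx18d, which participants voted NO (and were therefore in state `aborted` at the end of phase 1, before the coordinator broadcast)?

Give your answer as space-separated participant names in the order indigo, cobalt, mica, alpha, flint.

Txn tx18d phase 1: indigo no -> aborted; cobalt yes -> prepared; mica yes -> prepared; alpha yes -> prepared; flint yes -> prepared

Answer: indigo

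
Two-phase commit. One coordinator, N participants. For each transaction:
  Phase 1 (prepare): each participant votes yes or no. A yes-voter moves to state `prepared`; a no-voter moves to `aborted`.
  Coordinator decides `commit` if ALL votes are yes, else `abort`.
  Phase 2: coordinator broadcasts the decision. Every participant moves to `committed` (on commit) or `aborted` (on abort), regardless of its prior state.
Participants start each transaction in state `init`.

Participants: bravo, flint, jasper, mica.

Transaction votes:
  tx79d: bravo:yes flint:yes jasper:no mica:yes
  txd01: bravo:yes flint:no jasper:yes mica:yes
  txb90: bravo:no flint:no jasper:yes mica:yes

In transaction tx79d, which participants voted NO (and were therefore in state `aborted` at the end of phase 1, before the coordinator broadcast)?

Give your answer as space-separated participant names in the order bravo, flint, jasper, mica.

Answer: jasper

Derivation:
Txn tx79d phase 1: bravo yes -> prepared; flint yes -> prepared; jasper no -> aborted; mica yes -> prepared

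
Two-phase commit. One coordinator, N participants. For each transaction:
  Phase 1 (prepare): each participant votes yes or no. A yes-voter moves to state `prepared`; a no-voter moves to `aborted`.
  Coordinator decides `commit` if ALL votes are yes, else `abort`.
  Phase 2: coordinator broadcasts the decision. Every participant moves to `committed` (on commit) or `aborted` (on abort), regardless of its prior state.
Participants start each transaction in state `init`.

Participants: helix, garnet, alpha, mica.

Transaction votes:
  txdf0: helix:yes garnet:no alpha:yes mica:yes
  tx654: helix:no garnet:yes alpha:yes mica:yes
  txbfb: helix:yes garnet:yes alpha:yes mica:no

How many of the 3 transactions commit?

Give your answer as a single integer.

txdf0: no from garnet -> abort (commits=0)
tx654: no from helix -> abort (commits=0)
txbfb: no from mica -> abort (commits=0)

Answer: 0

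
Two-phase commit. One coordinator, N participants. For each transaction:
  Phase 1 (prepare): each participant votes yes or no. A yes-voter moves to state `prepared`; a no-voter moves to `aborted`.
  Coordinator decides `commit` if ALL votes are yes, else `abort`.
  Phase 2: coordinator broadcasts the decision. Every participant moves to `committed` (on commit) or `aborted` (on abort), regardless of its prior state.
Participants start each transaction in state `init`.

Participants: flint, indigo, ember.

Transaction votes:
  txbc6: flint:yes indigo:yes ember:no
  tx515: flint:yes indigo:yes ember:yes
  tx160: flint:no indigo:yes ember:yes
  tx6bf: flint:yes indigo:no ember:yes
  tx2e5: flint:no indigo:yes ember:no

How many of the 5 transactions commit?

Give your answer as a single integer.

Answer: 1

Derivation:
txbc6: no from ember -> abort (commits=0)
tx515: all yes -> commit (commits=1)
tx160: no from flint -> abort (commits=1)
tx6bf: no from indigo -> abort (commits=1)
tx2e5: no from flint, ember -> abort (commits=1)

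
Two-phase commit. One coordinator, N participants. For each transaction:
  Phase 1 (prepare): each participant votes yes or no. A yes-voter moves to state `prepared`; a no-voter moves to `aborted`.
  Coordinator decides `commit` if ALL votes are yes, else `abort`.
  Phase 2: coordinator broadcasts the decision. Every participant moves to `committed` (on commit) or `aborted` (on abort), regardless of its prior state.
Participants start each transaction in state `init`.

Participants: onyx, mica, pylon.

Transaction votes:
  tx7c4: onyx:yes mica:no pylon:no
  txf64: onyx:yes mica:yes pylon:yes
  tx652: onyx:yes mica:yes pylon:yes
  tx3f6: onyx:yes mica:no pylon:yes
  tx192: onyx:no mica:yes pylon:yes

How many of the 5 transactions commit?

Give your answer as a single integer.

tx7c4: no from mica, pylon -> abort (commits=0)
txf64: all yes -> commit (commits=1)
tx652: all yes -> commit (commits=2)
tx3f6: no from mica -> abort (commits=2)
tx192: no from onyx -> abort (commits=2)

Answer: 2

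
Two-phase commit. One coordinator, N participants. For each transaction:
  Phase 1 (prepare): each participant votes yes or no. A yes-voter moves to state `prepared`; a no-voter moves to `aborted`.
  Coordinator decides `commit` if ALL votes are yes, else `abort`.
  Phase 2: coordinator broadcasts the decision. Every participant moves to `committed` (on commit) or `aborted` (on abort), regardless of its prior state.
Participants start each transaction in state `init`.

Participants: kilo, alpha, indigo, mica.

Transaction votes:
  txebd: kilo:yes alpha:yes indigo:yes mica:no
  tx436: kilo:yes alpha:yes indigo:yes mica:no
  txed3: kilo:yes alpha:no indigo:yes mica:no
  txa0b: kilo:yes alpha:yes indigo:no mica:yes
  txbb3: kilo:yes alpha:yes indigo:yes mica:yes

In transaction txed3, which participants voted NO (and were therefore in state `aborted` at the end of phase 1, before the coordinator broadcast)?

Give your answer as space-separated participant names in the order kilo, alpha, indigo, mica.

Txn txed3 phase 1: kilo yes -> prepared; alpha no -> aborted; indigo yes -> prepared; mica no -> aborted

Answer: alpha mica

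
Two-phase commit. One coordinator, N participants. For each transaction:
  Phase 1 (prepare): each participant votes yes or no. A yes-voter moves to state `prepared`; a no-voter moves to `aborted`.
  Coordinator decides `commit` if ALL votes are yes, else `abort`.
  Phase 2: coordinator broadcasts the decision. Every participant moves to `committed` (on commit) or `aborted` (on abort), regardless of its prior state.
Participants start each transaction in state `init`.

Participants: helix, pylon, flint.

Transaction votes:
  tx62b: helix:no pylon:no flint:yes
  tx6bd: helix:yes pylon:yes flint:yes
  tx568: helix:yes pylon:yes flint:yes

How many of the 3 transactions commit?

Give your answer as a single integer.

Answer: 2

Derivation:
tx62b: no from helix, pylon -> abort (commits=0)
tx6bd: all yes -> commit (commits=1)
tx568: all yes -> commit (commits=2)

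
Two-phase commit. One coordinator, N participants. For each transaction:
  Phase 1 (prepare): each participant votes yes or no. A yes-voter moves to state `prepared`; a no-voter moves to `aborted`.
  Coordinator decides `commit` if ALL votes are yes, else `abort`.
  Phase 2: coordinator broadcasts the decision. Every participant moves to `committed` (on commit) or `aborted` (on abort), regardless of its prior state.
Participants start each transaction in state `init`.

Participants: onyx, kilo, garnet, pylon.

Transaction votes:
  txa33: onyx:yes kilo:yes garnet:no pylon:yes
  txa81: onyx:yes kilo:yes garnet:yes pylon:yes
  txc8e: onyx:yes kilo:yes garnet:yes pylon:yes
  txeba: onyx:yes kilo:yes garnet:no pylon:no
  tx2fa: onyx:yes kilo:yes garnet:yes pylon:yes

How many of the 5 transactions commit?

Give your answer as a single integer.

txa33: no from garnet -> abort (commits=0)
txa81: all yes -> commit (commits=1)
txc8e: all yes -> commit (commits=2)
txeba: no from garnet, pylon -> abort (commits=2)
tx2fa: all yes -> commit (commits=3)

Answer: 3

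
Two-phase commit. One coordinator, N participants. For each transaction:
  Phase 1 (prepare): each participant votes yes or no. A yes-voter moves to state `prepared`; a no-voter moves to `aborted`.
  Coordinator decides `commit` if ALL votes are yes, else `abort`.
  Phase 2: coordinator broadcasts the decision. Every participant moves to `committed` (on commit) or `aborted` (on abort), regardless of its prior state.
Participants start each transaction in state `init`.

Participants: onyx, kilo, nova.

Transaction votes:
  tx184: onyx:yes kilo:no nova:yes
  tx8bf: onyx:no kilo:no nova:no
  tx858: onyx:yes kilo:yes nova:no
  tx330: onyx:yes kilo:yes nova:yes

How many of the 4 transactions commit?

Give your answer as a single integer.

tx184: no from kilo -> abort (commits=0)
tx8bf: no from onyx, kilo, nova -> abort (commits=0)
tx858: no from nova -> abort (commits=0)
tx330: all yes -> commit (commits=1)

Answer: 1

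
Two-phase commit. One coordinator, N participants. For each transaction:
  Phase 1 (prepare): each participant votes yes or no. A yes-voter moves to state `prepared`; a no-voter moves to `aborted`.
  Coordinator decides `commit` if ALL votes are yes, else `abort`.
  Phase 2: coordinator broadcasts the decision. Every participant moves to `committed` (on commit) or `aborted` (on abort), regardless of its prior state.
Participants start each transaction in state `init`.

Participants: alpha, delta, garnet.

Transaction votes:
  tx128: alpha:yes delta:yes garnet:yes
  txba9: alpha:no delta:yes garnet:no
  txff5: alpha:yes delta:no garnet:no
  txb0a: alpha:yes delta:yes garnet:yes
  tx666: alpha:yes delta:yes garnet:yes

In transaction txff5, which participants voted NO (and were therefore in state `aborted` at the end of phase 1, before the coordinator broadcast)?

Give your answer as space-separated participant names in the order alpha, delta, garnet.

Txn txff5 phase 1: alpha yes -> prepared; delta no -> aborted; garnet no -> aborted

Answer: delta garnet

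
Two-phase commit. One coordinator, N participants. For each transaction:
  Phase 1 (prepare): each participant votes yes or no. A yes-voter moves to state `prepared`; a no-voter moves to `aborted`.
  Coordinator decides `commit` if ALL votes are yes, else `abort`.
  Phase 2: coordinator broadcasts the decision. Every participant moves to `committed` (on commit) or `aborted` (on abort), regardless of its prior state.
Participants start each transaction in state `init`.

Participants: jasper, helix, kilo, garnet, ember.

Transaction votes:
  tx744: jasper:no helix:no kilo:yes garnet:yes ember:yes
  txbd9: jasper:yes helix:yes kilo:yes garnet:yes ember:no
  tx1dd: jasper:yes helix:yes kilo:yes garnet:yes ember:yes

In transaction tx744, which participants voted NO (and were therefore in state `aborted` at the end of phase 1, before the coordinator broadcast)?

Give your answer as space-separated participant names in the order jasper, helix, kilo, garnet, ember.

Answer: jasper helix

Derivation:
Txn tx744 phase 1: jasper no -> aborted; helix no -> aborted; kilo yes -> prepared; garnet yes -> prepared; ember yes -> prepared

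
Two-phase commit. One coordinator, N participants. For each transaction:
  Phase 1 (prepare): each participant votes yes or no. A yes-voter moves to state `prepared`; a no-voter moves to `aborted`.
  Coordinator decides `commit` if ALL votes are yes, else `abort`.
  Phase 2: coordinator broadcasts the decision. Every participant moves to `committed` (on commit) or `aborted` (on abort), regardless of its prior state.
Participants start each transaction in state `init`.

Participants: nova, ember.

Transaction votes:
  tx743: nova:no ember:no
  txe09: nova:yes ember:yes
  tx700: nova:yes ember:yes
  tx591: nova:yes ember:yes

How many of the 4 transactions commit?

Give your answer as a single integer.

Answer: 3

Derivation:
tx743: no from nova, ember -> abort (commits=0)
txe09: all yes -> commit (commits=1)
tx700: all yes -> commit (commits=2)
tx591: all yes -> commit (commits=3)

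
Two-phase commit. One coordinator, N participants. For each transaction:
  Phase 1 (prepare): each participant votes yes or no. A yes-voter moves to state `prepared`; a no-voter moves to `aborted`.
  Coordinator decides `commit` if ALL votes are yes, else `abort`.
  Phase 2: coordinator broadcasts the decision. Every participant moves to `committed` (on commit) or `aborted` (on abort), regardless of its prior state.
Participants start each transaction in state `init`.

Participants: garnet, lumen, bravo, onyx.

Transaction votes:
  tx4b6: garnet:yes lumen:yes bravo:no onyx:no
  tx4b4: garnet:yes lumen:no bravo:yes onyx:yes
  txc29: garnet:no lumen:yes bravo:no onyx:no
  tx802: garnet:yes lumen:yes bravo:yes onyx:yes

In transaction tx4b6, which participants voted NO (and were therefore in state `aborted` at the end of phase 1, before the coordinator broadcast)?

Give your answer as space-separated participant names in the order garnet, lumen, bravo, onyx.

Answer: bravo onyx

Derivation:
Txn tx4b6 phase 1: garnet yes -> prepared; lumen yes -> prepared; bravo no -> aborted; onyx no -> aborted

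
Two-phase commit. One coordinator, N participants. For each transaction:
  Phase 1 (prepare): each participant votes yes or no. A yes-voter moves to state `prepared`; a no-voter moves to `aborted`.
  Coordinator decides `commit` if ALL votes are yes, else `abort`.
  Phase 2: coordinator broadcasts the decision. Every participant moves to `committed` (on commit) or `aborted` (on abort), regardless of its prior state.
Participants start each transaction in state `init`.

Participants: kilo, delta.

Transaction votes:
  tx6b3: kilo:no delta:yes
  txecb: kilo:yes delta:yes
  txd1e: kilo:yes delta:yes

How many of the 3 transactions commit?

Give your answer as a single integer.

tx6b3: no from kilo -> abort (commits=0)
txecb: all yes -> commit (commits=1)
txd1e: all yes -> commit (commits=2)

Answer: 2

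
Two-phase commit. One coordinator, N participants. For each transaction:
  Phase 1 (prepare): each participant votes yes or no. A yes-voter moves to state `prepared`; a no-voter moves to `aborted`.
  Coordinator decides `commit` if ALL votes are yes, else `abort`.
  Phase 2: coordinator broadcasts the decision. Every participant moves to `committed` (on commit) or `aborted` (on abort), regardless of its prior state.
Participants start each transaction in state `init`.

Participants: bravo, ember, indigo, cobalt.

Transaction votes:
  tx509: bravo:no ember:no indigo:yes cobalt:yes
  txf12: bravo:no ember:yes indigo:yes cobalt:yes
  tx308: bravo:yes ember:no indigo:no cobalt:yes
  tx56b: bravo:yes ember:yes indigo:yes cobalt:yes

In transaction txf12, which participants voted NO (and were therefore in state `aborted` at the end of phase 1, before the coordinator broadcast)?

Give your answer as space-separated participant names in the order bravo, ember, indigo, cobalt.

Txn txf12 phase 1: bravo no -> aborted; ember yes -> prepared; indigo yes -> prepared; cobalt yes -> prepared

Answer: bravo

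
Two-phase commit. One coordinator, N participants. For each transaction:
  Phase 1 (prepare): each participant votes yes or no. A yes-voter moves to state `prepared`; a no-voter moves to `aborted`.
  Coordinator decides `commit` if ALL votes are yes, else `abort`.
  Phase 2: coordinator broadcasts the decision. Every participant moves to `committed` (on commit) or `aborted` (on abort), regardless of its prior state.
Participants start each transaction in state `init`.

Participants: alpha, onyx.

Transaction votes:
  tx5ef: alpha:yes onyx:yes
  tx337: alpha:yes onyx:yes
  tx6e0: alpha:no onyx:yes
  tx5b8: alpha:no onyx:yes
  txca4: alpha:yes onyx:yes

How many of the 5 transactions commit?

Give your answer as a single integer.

tx5ef: all yes -> commit (commits=1)
tx337: all yes -> commit (commits=2)
tx6e0: no from alpha -> abort (commits=2)
tx5b8: no from alpha -> abort (commits=2)
txca4: all yes -> commit (commits=3)

Answer: 3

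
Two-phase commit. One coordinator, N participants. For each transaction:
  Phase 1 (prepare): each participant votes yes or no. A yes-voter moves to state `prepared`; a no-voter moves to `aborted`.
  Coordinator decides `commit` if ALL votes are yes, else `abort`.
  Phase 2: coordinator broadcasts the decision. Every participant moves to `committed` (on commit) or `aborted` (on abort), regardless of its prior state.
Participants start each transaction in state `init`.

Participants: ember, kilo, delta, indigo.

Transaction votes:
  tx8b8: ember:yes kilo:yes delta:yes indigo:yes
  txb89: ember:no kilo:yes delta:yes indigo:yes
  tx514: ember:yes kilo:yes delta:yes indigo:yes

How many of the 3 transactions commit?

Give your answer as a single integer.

Answer: 2

Derivation:
tx8b8: all yes -> commit (commits=1)
txb89: no from ember -> abort (commits=1)
tx514: all yes -> commit (commits=2)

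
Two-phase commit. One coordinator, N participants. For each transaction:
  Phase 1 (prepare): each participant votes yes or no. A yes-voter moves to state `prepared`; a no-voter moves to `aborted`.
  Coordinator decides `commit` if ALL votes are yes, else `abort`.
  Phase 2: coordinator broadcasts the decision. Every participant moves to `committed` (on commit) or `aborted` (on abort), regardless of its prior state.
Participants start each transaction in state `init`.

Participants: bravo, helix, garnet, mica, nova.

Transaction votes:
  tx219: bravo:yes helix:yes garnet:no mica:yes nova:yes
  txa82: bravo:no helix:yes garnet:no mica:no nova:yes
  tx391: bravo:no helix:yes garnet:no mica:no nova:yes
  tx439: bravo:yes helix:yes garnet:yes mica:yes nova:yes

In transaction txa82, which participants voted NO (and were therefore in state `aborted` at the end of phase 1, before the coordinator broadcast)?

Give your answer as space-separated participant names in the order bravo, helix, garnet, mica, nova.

Txn txa82 phase 1: bravo no -> aborted; helix yes -> prepared; garnet no -> aborted; mica no -> aborted; nova yes -> prepared

Answer: bravo garnet mica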